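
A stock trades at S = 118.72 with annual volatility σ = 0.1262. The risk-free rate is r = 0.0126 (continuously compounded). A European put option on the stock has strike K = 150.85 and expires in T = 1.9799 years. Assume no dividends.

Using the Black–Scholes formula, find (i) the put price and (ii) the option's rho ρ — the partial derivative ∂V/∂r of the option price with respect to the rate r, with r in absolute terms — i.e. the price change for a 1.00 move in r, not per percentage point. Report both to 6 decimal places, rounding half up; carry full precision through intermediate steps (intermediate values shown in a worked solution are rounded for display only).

σ√T = 0.1262·√1.9799 = 0.177575
d₁ = (ln(S/K) + (r+σ²/2)T) / (σ√T) = (ln(118.72/150.85) + (0.0126+0.1262²/2)·1.9799) / 0.177575 = (-0.239518 + 0.040713) / 0.177575 = -1.119558
d₂ = d₁ − σ√T = -1.119558 − 0.177575 = -1.297132
e^{−rT} = e^{−0.0126·1.9799} = 0.975362
N(−d₁) = 0.868549,  N(−d₂) = 0.902707
Put price V = K·e^{−rT}·N(−d₂) − S·N(−d₁) = 132.818317 − 103.114119 = 29.704198
ρ = −K·T·e^{−rT}·N(−d₂) = -262.966987

price = 29.704198
ρ = -262.966987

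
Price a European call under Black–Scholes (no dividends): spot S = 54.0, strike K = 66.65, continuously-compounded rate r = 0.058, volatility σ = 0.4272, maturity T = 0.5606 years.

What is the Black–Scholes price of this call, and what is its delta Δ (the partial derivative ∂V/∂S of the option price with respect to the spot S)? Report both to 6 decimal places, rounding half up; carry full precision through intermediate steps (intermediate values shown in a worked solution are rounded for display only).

price = 3.393590
Δ = 0.345894

σ√T = 0.4272·√0.5606 = 0.319858
d₁ = (ln(S/K) + (r+σ²/2)T) / (σ√T) = (ln(54.0/66.65) + (0.058+0.4272²/2)·0.5606) / 0.319858 = (-0.210471 + 0.083670) / 0.319858 = -0.396430
d₂ = d₁ − σ√T = -0.396430 − 0.319858 = -0.716288
e^{−rT} = e^{−0.058·0.5606} = 0.968008
N(d₁) = 0.345894,  N(d₂) = 0.236907
Call price V = S·N(d₁) − K·e^{−rT}·N(d₂) = 18.678270 − 15.284680 = 3.393590
Δ = N(d₁) = 0.345894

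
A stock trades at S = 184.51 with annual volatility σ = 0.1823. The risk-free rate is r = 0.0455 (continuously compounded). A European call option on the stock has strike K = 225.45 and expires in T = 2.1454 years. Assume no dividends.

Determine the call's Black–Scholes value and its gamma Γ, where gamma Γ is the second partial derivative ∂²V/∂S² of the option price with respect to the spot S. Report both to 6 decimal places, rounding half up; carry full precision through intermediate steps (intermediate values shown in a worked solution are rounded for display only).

price = 12.172070
Γ = 0.007846

σ√T = 0.1823·√2.1454 = 0.267018
d₁ = (ln(S/K) + (r+σ²/2)T) / (σ√T) = (ln(184.51/225.45) + (0.0455+0.1823²/2)·2.1454) / 0.267018 = (-0.200395 + 0.133265) / 0.267018 = -0.251405
d₂ = d₁ − σ√T = -0.251405 − 0.267018 = -0.518423
e^{−rT} = e^{−0.0455·2.1454} = 0.906997
N(d₁) = 0.400751,  N(d₂) = 0.302082
Call price V = S·N(d₁) − K·e^{−rT}·N(d₂) = 73.942478 − 61.770408 = 12.172070
φ(d₁) = (1/√(2π))·e^{−d₁²/2} = 0.386532
Γ = φ(d₁) / (S·σ·√T) = 0.007846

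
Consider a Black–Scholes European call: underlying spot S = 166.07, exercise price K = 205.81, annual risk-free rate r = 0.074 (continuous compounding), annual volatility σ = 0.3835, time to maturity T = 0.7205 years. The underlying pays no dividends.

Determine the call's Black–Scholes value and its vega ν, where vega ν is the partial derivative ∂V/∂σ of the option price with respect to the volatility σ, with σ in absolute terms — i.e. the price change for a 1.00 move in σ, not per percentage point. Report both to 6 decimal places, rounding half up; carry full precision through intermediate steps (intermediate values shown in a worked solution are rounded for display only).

σ√T = 0.3835·√0.7205 = 0.325524
d₁ = (ln(S/K) + (r+σ²/2)T) / (σ√T) = (ln(166.07/205.81) + (0.074+0.3835²/2)·0.7205) / 0.325524 = (-0.214544 + 0.106300) / 0.325524 = -0.332524
d₂ = d₁ − σ√T = -0.332524 − 0.325524 = -0.658047
e^{−rT} = e^{−0.074·0.7205} = 0.948079
N(d₁) = 0.369747,  N(d₂) = 0.255254
Call price V = S·N(d₁) − K·e^{−rT}·N(d₂) = 61.403878 − 49.806226 = 11.597652
φ(d₁) = (1/√(2π))·e^{−d₁²/2} = 0.377485
ν = S·φ(d₁)·√T = 53.211788

price = 11.597652
ν = 53.211788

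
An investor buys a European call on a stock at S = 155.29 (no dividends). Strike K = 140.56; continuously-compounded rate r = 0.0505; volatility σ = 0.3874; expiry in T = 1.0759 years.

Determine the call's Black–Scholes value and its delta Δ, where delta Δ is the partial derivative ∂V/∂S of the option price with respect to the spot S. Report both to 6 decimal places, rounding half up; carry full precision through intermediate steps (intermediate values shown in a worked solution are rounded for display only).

σ√T = 0.3874·√1.0759 = 0.401833
d₁ = (ln(S/K) + (r+σ²/2)T) / (σ√T) = (ln(155.29/140.56) + (0.0505+0.3874²/2)·1.0759) / 0.401833 = (0.099660 + 0.135068) / 0.401833 = 0.584142
d₂ = d₁ − σ√T = 0.584142 − 0.401833 = 0.182310
e^{−rT} = e^{−0.0505·1.0759} = 0.947117
N(d₁) = 0.720438,  N(d₂) = 0.572330
Call price V = S·N(d₁) − K·e^{−rT}·N(d₂) = 111.876782 − 76.192430 = 35.684352
Δ = N(d₁) = 0.720438

price = 35.684352
Δ = 0.720438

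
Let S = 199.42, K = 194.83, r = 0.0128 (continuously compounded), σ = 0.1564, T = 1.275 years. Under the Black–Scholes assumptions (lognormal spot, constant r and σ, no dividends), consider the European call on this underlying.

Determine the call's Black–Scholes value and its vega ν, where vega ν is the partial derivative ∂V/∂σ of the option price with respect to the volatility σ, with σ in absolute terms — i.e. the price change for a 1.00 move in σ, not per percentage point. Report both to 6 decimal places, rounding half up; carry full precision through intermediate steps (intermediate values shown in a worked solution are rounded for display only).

price = 17.974675
ν = 85.549775

σ√T = 0.1564·√1.275 = 0.176600
d₁ = (ln(S/K) + (r+σ²/2)T) / (σ√T) = (ln(199.42/194.83) + (0.0128+0.1564²/2)·1.275) / 0.176600 = (0.023286 + 0.031914) / 0.176600 = 0.312568
d₂ = d₁ − σ√T = 0.312568 − 0.176600 = 0.135967
e^{−rT} = e^{−0.0128·1.275} = 0.983812
N(d₁) = 0.622696,  N(d₂) = 0.554076
Call price V = S·N(d₁) − K·e^{−rT}·N(d₂) = 124.177938 − 106.203263 = 17.974675
φ(d₁) = (1/√(2π))·e^{−d₁²/2} = 0.379923
ν = S·φ(d₁)·√T = 85.549775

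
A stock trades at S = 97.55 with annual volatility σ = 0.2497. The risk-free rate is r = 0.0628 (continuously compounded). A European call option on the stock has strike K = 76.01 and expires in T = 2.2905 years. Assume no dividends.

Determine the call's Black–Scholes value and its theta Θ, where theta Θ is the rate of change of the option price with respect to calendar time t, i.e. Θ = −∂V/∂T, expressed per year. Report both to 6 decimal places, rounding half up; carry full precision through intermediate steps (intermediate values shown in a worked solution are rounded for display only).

price = 34.029749
Θ = -4.826067

σ√T = 0.2497·√2.2905 = 0.377906
d₁ = (ln(S/K) + (r+σ²/2)T) / (σ√T) = (ln(97.55/76.01) + (0.0628+0.2497²/2)·2.2905) / 0.377906 = (0.249500 + 0.215250) / 0.377906 = 1.229803
d₂ = d₁ − σ√T = 1.229803 − 0.377906 = 0.851898
e^{−rT} = e^{−0.0628·2.2905} = 0.866023
N(d₁) = 0.890615,  N(d₂) = 0.802865
Call price V = S·N(d₁) − K·e^{−rT}·N(d₂) = 86.879458 − 52.849709 = 34.029749
φ(d₁) = (1/√(2π))·e^{−d₁²/2} = 0.187281
Θ = −S·φ(d₁)·σ/(2√T) − r·K·e^{−rT}·N(d₂) = −1.507106 − 3.318962 = -4.826067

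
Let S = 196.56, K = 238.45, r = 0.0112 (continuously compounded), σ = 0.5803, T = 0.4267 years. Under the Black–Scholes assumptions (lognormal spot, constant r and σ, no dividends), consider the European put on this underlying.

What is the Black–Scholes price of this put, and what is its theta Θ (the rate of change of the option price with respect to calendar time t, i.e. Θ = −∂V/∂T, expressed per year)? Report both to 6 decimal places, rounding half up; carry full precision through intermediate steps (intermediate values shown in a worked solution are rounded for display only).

σ√T = 0.5803·√0.4267 = 0.379065
d₁ = (ln(S/K) + (r+σ²/2)T) / (σ√T) = (ln(196.56/238.45) + (0.0112+0.5803²/2)·0.4267) / 0.379065 = (-0.193192 + 0.076624) / 0.379065 = -0.307514
d₂ = d₁ − σ√T = -0.307514 − 0.379065 = -0.686579
e^{−rT} = e^{−0.0112·0.4267} = 0.995232
N(−d₁) = 0.620774,  N(−d₂) = 0.753826
Put price V = K·e^{−rT}·N(−d₂) − S·N(−d₁) = 178.892798 − 122.019286 = 56.873512
φ(d₁) = (1/√(2π))·e^{−d₁²/2} = 0.380518
Θ = −S·φ(d₁)·σ/(2√T) + r·K·e^{−rT}·N(−d₂) = −33.222478 + 2.003599 = -31.218879

price = 56.873512
Θ = -31.218879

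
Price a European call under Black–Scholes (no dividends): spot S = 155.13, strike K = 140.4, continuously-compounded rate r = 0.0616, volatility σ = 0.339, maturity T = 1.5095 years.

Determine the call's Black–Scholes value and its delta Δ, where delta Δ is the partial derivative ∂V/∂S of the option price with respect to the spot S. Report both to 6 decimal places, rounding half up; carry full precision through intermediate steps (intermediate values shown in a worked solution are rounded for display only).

σ√T = 0.339·√1.5095 = 0.416501
d₁ = (ln(S/K) + (r+σ²/2)T) / (σ√T) = (ln(155.13/140.4) + (0.0616+0.339²/2)·1.5095) / 0.416501 = (0.099768 + 0.179722) / 0.416501 = 0.671042
d₂ = d₁ − σ√T = 0.671042 − 0.416501 = 0.254541
e^{−rT} = e^{−0.0616·1.5095} = 0.911207
N(d₁) = 0.748903,  N(d₂) = 0.600461
Call price V = S·N(d₁) − K·e^{−rT}·N(d₂) = 116.177341 − 76.819069 = 39.358273
Δ = N(d₁) = 0.748903

price = 39.358273
Δ = 0.748903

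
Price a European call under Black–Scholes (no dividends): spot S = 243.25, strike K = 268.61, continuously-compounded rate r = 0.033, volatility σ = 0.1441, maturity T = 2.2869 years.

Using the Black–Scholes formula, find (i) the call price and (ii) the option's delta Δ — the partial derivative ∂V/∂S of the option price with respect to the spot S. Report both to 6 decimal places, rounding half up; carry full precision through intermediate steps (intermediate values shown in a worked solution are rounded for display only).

price = 18.566827
Δ = 0.500074

σ√T = 0.1441·√2.2869 = 0.217915
d₁ = (ln(S/K) + (r+σ²/2)T) / (σ√T) = (ln(243.25/268.61) + (0.033+0.1441²/2)·2.2869) / 0.217915 = (-0.099171 + 0.099211) / 0.217915 = 0.000186
d₂ = d₁ − σ√T = 0.000186 − 0.217915 = -0.217730
e^{−rT} = e^{−0.033·2.2869} = 0.927310
N(d₁) = 0.500074,  N(d₂) = 0.413820
Call price V = S·N(d₁) − K·e^{−rT}·N(d₂) = 121.643004 − 103.076177 = 18.566827
Δ = N(d₁) = 0.500074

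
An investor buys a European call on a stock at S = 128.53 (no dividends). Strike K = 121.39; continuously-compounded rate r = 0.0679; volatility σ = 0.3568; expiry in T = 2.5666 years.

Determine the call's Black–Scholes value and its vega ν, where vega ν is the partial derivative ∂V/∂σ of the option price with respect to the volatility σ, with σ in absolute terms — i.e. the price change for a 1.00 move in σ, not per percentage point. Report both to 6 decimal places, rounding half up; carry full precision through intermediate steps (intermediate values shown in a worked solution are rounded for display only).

price = 41.234780
ν = 64.715567

σ√T = 0.3568·√2.5666 = 0.571615
d₁ = (ln(S/K) + (r+σ²/2)T) / (σ√T) = (ln(128.53/121.39) + (0.0679+0.3568²/2)·2.5666) / 0.571615 = (0.057154 + 0.337644) / 0.571615 = 0.690671
d₂ = d₁ − σ√T = 0.690671 − 0.571615 = 0.119055
e^{−rT} = e^{−0.0679·2.5666} = 0.840068
N(d₁) = 0.755114,  N(d₂) = 0.547384
Call price V = S·N(d₁) − K·e^{−rT}·N(d₂) = 97.054773 − 55.819993 = 41.234780
φ(d₁) = (1/√(2π))·e^{−d₁²/2} = 0.314286
ν = S·φ(d₁)·√T = 64.715567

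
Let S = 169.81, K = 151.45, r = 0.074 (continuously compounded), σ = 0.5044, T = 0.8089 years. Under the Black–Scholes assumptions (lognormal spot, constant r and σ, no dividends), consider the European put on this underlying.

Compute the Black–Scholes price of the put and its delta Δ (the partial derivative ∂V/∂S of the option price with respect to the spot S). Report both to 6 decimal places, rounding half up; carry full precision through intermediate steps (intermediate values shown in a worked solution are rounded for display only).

price = 16.456886
Δ = -0.270598

σ√T = 0.5044·√0.8089 = 0.453652
d₁ = (ln(S/K) + (r+σ²/2)T) / (σ√T) = (ln(169.81/151.45) + (0.074+0.5044²/2)·0.8089) / 0.453652 = (0.114425 + 0.162759) / 0.453652 = 0.611004
d₂ = d₁ − σ√T = 0.611004 − 0.453652 = 0.157353
e^{−rT} = e^{−0.074·0.8089} = 0.941898
N(−d₁) = 0.270598,  N(−d₂) = 0.437483
Put price V = K·e^{−rT}·N(−d₂) − S·N(−d₁) = 62.407191 − 45.950305 = 16.456886
Δ = −N(−d₁) = -0.270598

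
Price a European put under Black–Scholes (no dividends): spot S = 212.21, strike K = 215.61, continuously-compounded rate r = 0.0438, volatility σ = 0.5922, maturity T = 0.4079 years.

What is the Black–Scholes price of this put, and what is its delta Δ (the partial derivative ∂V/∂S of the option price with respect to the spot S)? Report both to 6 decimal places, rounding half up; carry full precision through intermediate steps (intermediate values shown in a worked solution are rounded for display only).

σ√T = 0.5922·√0.4079 = 0.378221
d₁ = (ln(S/K) + (r+σ²/2)T) / (σ√T) = (ln(212.21/215.61) + (0.0438+0.5922²/2)·0.4079) / 0.378221 = (-0.015895 + 0.089391) / 0.378221 = 0.194322
d₂ = d₁ − σ√T = 0.194322 − 0.378221 = -0.183899
e^{−rT} = e^{−0.0438·0.4079} = 0.982293
N(−d₁) = 0.422962,  N(−d₂) = 0.572954
Put price V = K·e^{−rT}·N(−d₂) − S·N(−d₁) = 121.347040 − 89.756743 = 31.590298
Δ = −N(−d₁) = -0.422962

price = 31.590298
Δ = -0.422962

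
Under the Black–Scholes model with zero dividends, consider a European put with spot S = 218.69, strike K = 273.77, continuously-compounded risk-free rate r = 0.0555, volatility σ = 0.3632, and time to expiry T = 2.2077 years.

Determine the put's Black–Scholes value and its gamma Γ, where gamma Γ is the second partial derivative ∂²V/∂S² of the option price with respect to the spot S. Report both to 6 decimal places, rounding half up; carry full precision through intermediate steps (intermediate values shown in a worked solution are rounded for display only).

price = 61.624638
Γ = 0.003369

σ√T = 0.3632·√2.2077 = 0.539655
d₁ = (ln(S/K) + (r+σ²/2)T) / (σ√T) = (ln(218.69/273.77) + (0.0555+0.3632²/2)·2.2077) / 0.539655 = (-0.224633 + 0.268141) / 0.539655 = 0.080621
d₂ = d₁ − σ√T = 0.080621 − 0.539655 = -0.459033
e^{−rT} = e^{−0.0555·2.2077} = 0.884682
N(−d₁) = 0.467871,  N(−d₂) = 0.676895
Put price V = K·e^{−rT}·N(−d₂) − S·N(−d₁) = 163.943455 − 102.318817 = 61.624638
φ(d₁) = (1/√(2π))·e^{−d₁²/2} = 0.397648
Γ = φ(d₁) / (S·σ·√T) = 0.003369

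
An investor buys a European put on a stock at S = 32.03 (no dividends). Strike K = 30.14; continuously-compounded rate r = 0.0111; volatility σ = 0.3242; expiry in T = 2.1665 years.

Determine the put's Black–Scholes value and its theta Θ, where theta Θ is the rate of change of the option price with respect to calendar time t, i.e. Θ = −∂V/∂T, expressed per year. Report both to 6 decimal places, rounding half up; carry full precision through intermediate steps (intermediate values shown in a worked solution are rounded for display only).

price = 4.581035
Θ = -1.119150

σ√T = 0.3242·√2.1665 = 0.477191
d₁ = (ln(S/K) + (r+σ²/2)T) / (σ√T) = (ln(32.03/30.14) + (0.0111+0.3242²/2)·2.1665) / 0.477191 = (0.060820 + 0.137904) / 0.477191 = 0.416444
d₂ = d₁ − σ√T = 0.416444 − 0.477191 = -0.060747
e^{−rT} = e^{−0.0111·2.1665} = 0.976239
N(−d₁) = 0.338542,  N(−d₂) = 0.524220
Put price V = K·e^{−rT}·N(−d₂) − S·N(−d₁) = 15.424548 − 10.843513 = 4.581035
φ(d₁) = (1/√(2π))·e^{−d₁²/2} = 0.365806
Θ = −S·φ(d₁)·σ/(2√T) + r·K·e^{−rT}·N(−d₂) = −1.290362 + 0.171212 = -1.119150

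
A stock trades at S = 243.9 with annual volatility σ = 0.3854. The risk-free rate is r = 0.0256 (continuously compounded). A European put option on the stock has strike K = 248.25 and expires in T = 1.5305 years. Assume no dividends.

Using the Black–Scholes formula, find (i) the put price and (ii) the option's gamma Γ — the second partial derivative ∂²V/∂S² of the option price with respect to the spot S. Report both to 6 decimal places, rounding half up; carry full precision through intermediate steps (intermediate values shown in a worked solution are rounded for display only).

price = 42.919305
Γ = 0.003295

σ√T = 0.3854·√1.5305 = 0.476791
d₁ = (ln(S/K) + (r+σ²/2)T) / (σ√T) = (ln(243.9/248.25) + (0.0256+0.3854²/2)·1.5305) / 0.476791 = (-0.017678 + 0.152846) / 0.476791 = 0.283495
d₂ = d₁ − σ√T = 0.283495 − 0.476791 = -0.193297
e^{−rT} = e^{−0.0256·1.5305} = 0.961577
N(−d₁) = 0.388399,  N(−d₂) = 0.576637
Put price V = K·e^{−rT}·N(−d₂) − S·N(−d₁) = 137.649782 − 94.730477 = 42.919305
φ(d₁) = (1/√(2π))·e^{−d₁²/2} = 0.383229
Γ = φ(d₁) / (S·σ·√T) = 0.003295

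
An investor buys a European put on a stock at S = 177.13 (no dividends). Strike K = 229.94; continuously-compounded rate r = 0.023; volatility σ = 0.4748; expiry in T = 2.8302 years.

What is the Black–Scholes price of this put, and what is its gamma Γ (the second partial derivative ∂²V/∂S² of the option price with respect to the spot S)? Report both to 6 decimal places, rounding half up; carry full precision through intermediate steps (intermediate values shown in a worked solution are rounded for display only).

σ√T = 0.4748·√2.8302 = 0.798765
d₁ = (ln(S/K) + (r+σ²/2)T) / (σ√T) = (ln(177.13/229.94) + (0.023+0.4748²/2)·2.8302) / 0.798765 = (-0.260934 + 0.384108) / 0.798765 = 0.154205
d₂ = d₁ − σ√T = 0.154205 − 0.798765 = -0.644561
e^{−rT} = e^{−0.023·2.8302} = 0.936979
N(−d₁) = 0.438724,  N(−d₂) = 0.740394
Put price V = K·e^{−rT}·N(−d₂) − S·N(−d₁) = 159.517106 − 77.711224 = 81.805882
φ(d₁) = (1/√(2π))·e^{−d₁²/2} = 0.394227
Γ = φ(d₁) / (S·σ·√T) = 0.002786

price = 81.805882
Γ = 0.002786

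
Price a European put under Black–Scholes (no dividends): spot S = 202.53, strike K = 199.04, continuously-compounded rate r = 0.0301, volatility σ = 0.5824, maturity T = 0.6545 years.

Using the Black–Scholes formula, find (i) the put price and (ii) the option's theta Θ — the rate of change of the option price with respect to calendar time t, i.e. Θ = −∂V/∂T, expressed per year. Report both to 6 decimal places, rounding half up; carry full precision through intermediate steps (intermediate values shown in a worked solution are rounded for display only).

price = 33.459677
Θ = -24.378064

σ√T = 0.5824·√0.6545 = 0.471168
d₁ = (ln(S/K) + (r+σ²/2)T) / (σ√T) = (ln(202.53/199.04) + (0.0301+0.5824²/2)·0.6545) / 0.471168 = (0.017382 + 0.130700) / 0.471168 = 0.314288
d₂ = d₁ − σ√T = 0.314288 − 0.471168 = -0.156881
e^{−rT} = e^{−0.0301·0.6545} = 0.980492
N(−d₁) = 0.376651,  N(−d₂) = 0.562331
Put price V = K·e^{−rT}·N(−d₂) − S·N(−d₁) = 109.742847 − 76.283171 = 33.459677
φ(d₁) = (1/√(2π))·e^{−d₁²/2} = 0.379718
Θ = −S·φ(d₁)·σ/(2√T) + r·K·e^{−rT}·N(−d₂) = −27.681324 + 3.303260 = -24.378064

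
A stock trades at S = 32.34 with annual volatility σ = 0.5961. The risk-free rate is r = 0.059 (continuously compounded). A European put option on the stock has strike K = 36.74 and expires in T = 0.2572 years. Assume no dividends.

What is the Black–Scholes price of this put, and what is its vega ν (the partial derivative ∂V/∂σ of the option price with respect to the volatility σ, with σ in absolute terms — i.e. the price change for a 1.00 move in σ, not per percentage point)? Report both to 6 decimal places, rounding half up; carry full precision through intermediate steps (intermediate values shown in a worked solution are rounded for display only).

price = 6.318719
ν = 6.385841

σ√T = 0.5961·√0.2572 = 0.302311
d₁ = (ln(S/K) + (r+σ²/2)T) / (σ√T) = (ln(32.34/36.74) + (0.059+0.5961²/2)·0.2572) / 0.302311 = (-0.127561 + 0.060871) / 0.302311 = -0.220601
d₂ = d₁ − σ√T = -0.220601 − 0.302311 = -0.522913
e^{−rT} = e^{−0.059·0.2572} = 0.984940
N(−d₁) = 0.587299,  N(−d₂) = 0.699483
Put price V = K·e^{−rT}·N(−d₂) − S·N(−d₁) = 25.311955 − 18.993236 = 6.318719
φ(d₁) = (1/√(2π))·e^{−d₁²/2} = 0.389352
ν = S·φ(d₁)·√T = 6.385841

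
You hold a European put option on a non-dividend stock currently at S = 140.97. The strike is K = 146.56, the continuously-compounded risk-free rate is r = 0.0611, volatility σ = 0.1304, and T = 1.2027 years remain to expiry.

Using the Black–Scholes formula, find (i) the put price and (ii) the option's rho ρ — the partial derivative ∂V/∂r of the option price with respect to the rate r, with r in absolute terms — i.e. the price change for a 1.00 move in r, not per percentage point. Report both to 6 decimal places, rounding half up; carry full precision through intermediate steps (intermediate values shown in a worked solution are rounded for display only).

price = 5.731799
ρ = -70.808035

σ√T = 0.1304·√1.2027 = 0.143007
d₁ = (ln(S/K) + (r+σ²/2)T) / (σ√T) = (ln(140.97/146.56) + (0.0611+0.1304²/2)·1.2027) / 0.143007 = (-0.038888 + 0.083710) / 0.143007 = 0.313430
d₂ = d₁ − σ√T = 0.313430 − 0.143007 = 0.170424
e^{−rT} = e^{−0.0611·1.2027} = 0.929150
N(−d₁) = 0.376977,  N(−d₂) = 0.432338
Put price V = K·e^{−rT}·N(−d₂) − S·N(−d₁) = 58.874228 − 53.142430 = 5.731799
ρ = −K·T·e^{−rT}·N(−d₂) = -70.808035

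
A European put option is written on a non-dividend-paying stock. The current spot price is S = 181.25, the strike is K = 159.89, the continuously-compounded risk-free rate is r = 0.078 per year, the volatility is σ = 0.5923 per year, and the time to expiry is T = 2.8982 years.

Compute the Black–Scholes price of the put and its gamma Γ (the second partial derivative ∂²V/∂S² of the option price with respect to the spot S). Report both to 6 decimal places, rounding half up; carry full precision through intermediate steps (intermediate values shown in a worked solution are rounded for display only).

price = 35.966443
Γ = 0.001518

σ√T = 0.5923·√2.8982 = 1.008337
d₁ = (ln(S/K) + (r+σ²/2)T) / (σ√T) = (ln(181.25/159.89) + (0.078+0.5923²/2)·2.8982) / 1.008337 = (0.125391 + 0.734432) / 1.008337 = 0.852714
d₂ = d₁ − σ√T = 0.852714 − 1.008337 = -0.155624
e^{−rT} = e^{−0.078·2.8982} = 0.797671
N(−d₁) = 0.196909,  N(−d₂) = 0.561835
Put price V = K·e^{−rT}·N(−d₂) − S·N(−d₁) = 71.656214 − 35.689771 = 35.966443
φ(d₁) = (1/√(2π))·e^{−d₁²/2} = 0.277343
Γ = φ(d₁) / (S·σ·√T) = 0.001518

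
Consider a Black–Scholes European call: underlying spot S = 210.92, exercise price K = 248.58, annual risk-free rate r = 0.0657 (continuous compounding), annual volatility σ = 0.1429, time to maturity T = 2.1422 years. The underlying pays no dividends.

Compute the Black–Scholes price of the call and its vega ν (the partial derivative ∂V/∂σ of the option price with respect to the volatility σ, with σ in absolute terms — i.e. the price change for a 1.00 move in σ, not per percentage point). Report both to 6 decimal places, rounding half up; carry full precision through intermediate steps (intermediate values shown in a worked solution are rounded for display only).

σ√T = 0.1429·√2.1422 = 0.209152
d₁ = (ln(S/K) + (r+σ²/2)T) / (σ√T) = (ln(210.92/248.58) + (0.0657+0.1429²/2)·2.1422) / 0.209152 = (-0.164286 + 0.162615) / 0.209152 = -0.007989
d₂ = d₁ − σ√T = -0.007989 − 0.209152 = -0.217141
e^{−rT} = e^{−0.0657·2.1422} = 0.868713
N(d₁) = 0.496813,  N(d₂) = 0.414049
Call price V = S·N(d₁) − K·e^{−rT}·N(d₂) = 104.787752 − 89.411692 = 15.376060
φ(d₁) = (1/√(2π))·e^{−d₁²/2} = 0.398930
ν = S·φ(d₁)·√T = 123.152711

price = 15.376060
ν = 123.152711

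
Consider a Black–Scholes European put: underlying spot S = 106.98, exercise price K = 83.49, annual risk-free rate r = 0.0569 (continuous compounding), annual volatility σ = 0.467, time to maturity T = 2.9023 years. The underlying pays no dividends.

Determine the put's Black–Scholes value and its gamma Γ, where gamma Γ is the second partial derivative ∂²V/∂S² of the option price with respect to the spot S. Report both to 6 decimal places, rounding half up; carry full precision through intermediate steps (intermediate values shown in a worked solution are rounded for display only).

price = 12.759832
Γ = 0.003078

σ√T = 0.467·√2.9023 = 0.795588
d₁ = (ln(S/K) + (r+σ²/2)T) / (σ√T) = (ln(106.98/83.49) + (0.0569+0.467²/2)·2.9023) / 0.795588 = (0.247915 + 0.481621) / 0.795588 = 0.916977
d₂ = d₁ − σ√T = 0.916977 − 0.795588 = 0.121390
e^{−rT} = e^{−0.0569·2.9023} = 0.847774
N(−d₁) = 0.179577,  N(−d₂) = 0.451691
Put price V = K·e^{−rT}·N(−d₂) − S·N(−d₁) = 31.971010 − 19.211178 = 12.759832
φ(d₁) = (1/√(2π))·e^{−d₁²/2} = 0.262013
Γ = φ(d₁) / (S·σ·√T) = 0.003078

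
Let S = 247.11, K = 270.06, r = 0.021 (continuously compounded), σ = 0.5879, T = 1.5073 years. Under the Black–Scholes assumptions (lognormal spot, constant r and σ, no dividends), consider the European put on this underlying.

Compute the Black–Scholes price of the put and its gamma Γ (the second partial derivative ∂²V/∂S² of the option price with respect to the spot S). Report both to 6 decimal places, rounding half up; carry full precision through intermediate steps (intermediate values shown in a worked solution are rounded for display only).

price = 79.170874
Γ = 0.002150

σ√T = 0.5879·√1.5073 = 0.721777
d₁ = (ln(S/K) + (r+σ²/2)T) / (σ√T) = (ln(247.11/270.06) + (0.021+0.5879²/2)·1.5073) / 0.721777 = (-0.088811 + 0.292135) / 0.721777 = 0.281699
d₂ = d₁ − σ√T = 0.281699 − 0.721777 = -0.440078
e^{−rT} = e^{−0.021·1.5073} = 0.968842
N(−d₁) = 0.389087,  N(−d₂) = 0.670060
Put price V = K·e^{−rT}·N(−d₂) − S·N(−d₁) = 175.318192 − 96.147317 = 79.170874
φ(d₁) = (1/√(2π))·e^{−d₁²/2} = 0.383423
Γ = φ(d₁) / (S·σ·√T) = 0.002150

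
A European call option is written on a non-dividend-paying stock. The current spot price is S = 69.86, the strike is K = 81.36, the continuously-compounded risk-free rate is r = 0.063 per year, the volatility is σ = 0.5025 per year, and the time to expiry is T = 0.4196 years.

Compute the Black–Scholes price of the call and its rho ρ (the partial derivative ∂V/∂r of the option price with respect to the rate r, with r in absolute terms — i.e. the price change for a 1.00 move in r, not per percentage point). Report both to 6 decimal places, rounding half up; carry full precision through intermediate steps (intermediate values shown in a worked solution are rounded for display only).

σ√T = 0.5025·√0.4196 = 0.325502
d₁ = (ln(S/K) + (r+σ²/2)T) / (σ√T) = (ln(69.86/81.36) + (0.063+0.5025²/2)·0.4196) / 0.325502 = (-0.152391 + 0.079411) / 0.325502 = -0.224207
d₂ = d₁ − σ√T = -0.224207 − 0.325502 = -0.549709
e^{−rT} = e^{−0.063·0.4196} = 0.973912
N(d₁) = 0.411298,  N(d₂) = 0.291259
Call price V = S·N(d₁) − K·e^{−rT}·N(d₂) = 28.733282 − 23.078650 = 5.654632
ρ = K·T·e^{−rT}·N(d₂) = 9.683802

price = 5.654632
ρ = 9.683802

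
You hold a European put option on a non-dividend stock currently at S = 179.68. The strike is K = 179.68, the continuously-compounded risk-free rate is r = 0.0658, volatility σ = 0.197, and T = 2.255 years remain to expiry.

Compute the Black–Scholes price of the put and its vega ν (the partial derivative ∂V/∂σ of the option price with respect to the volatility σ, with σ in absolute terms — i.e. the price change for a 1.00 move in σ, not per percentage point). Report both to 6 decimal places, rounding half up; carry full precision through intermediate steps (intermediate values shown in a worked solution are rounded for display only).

σ√T = 0.197·√2.255 = 0.295828
d₁ = (ln(S/K) + (r+σ²/2)T) / (σ√T) = (ln(179.68/179.68) + (0.0658+0.197²/2)·2.255) / 0.295828 = (0.000000 + 0.192136) / 0.295828 = 0.649486
d₂ = d₁ − σ√T = 0.649486 − 0.295828 = 0.353658
e^{−rT} = e^{−0.0658·2.255} = 0.862104
N(−d₁) = 0.258012,  N(−d₂) = 0.361798
Put price V = K·e^{−rT}·N(−d₂) − S·N(−d₁) = 56.043526 − 46.359641 = 9.683885
φ(d₁) = (1/√(2π))·e^{−d₁²/2} = 0.323080
ν = S·φ(d₁)·√T = 87.173303

price = 9.683885
ν = 87.173303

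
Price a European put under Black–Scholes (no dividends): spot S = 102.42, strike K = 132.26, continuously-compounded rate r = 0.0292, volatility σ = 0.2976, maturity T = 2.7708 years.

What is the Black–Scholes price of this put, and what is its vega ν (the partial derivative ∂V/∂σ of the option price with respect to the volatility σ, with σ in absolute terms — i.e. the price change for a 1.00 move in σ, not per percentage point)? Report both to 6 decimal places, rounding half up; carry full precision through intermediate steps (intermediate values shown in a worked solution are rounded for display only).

price = 33.049980
ν = 67.639008

σ√T = 0.2976·√2.7708 = 0.495377
d₁ = (ln(S/K) + (r+σ²/2)T) / (σ√T) = (ln(102.42/132.26) + (0.0292+0.2976²/2)·2.7708) / 0.495377 = (-0.255688 + 0.203606) / 0.495377 = -0.105135
d₂ = d₁ − σ√T = -0.105135 − 0.495377 = -0.600511
e^{−rT} = e^{−0.0292·2.7708} = 0.922279
N(−d₁) = 0.541866,  N(−d₂) = 0.725917
Put price V = K·e^{−rT}·N(−d₂) − S·N(−d₁) = 88.547851 − 55.497872 = 33.049980
φ(d₁) = (1/√(2π))·e^{−d₁²/2} = 0.396744
ν = S·φ(d₁)·√T = 67.639008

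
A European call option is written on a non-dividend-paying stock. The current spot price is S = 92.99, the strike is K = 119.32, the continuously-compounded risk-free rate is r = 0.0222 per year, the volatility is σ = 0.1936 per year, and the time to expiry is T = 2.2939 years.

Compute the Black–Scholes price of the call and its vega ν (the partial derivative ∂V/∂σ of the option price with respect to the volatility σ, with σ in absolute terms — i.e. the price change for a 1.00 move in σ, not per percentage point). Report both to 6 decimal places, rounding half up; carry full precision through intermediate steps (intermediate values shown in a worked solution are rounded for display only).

price = 4.448353
ν = 48.824628

σ√T = 0.1936·√2.2939 = 0.293219
d₁ = (ln(S/K) + (r+σ²/2)T) / (σ√T) = (ln(92.99/119.32) + (0.0222+0.1936²/2)·2.2939) / 0.293219 = (-0.249317 + 0.093913) / 0.293219 = -0.529991
d₂ = d₁ − σ√T = -0.529991 − 0.293219 = -0.823210
e^{−rT} = e^{−0.0222·2.2939} = 0.950350
N(d₁) = 0.298059,  N(d₂) = 0.205194
Call price V = S·N(d₁) − K·e^{−rT}·N(d₂) = 27.716511 − 23.268158 = 4.448353
φ(d₁) = (1/√(2π))·e^{−d₁²/2} = 0.346669
ν = S·φ(d₁)·√T = 48.824628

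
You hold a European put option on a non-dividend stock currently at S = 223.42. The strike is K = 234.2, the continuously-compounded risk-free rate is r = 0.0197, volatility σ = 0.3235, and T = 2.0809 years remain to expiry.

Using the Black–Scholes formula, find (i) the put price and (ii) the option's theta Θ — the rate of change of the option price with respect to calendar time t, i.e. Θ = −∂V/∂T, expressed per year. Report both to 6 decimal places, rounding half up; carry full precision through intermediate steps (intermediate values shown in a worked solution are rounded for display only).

σ√T = 0.3235·√2.0809 = 0.466659
d₁ = (ln(S/K) + (r+σ²/2)T) / (σ√T) = (ln(223.42/234.2) + (0.0197+0.3235²/2)·2.0809) / 0.466659 = (-0.047122 + 0.149879) / 0.466659 = 0.220197
d₂ = d₁ − σ√T = 0.220197 − 0.466659 = -0.246462
e^{−rT} = e^{−0.0197·2.0809} = 0.959835
N(−d₁) = 0.412859,  N(−d₂) = 0.597338
Put price V = K·e^{−rT}·N(−d₂) − S·N(−d₁) = 134.277560 − 92.240900 = 42.036661
φ(d₁) = (1/√(2π))·e^{−d₁²/2} = 0.389387
Θ = −S·φ(d₁)·σ/(2√T) + r·K·e^{−rT}·N(−d₂) = −9.754882 + 2.645268 = -7.109614

price = 42.036661
Θ = -7.109614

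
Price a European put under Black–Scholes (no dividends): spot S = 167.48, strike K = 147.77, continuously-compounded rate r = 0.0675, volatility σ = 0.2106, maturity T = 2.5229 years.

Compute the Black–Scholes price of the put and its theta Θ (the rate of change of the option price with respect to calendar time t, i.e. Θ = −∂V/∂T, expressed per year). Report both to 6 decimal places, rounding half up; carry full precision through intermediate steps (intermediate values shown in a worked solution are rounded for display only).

σ√T = 0.2106·√2.5229 = 0.334509
d₁ = (ln(S/K) + (r+σ²/2)T) / (σ√T) = (ln(167.48/147.77) + (0.0675+0.2106²/2)·2.5229) / 0.334509 = (0.125207 + 0.226244) / 0.334509 = 1.050646
d₂ = d₁ − σ√T = 1.050646 − 0.334509 = 0.716136
e^{−rT} = e^{−0.0675·2.5229} = 0.843415
N(−d₁) = 0.146711,  N(−d₂) = 0.236954
Put price V = K·e^{−rT}·N(−d₂) − S·N(−d₁) = 29.531874 − 24.571097 = 4.960777
φ(d₁) = (1/√(2π))·e^{−d₁²/2} = 0.229726
Θ = −S·φ(d₁)·σ/(2√T) + r·K·e^{−rT}·N(−d₂) = −2.550656 + 1.993401 = -0.557255

price = 4.960777
Θ = -0.557255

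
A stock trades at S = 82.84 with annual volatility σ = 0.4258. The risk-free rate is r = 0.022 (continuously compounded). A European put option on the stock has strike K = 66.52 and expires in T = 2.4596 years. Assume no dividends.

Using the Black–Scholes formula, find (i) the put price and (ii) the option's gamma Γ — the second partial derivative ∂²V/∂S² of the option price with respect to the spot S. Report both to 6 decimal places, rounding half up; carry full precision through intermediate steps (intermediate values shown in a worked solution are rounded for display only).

σ√T = 0.4258·√2.4596 = 0.667787
d₁ = (ln(S/K) + (r+σ²/2)T) / (σ√T) = (ln(82.84/66.52) + (0.022+0.4258²/2)·2.4596) / 0.667787 = (0.219408 + 0.277081) / 0.667787 = 0.743485
d₂ = d₁ − σ√T = 0.743485 − 0.667787 = 0.075698
e^{−rT} = e^{−0.022·2.4596} = 0.947327
N(−d₁) = 0.228594,  N(−d₂) = 0.469830
Put price V = K·e^{−rT}·N(−d₂) − S·N(−d₁) = 29.606879 − 18.936742 = 10.670137
φ(d₁) = (1/√(2π))·e^{−d₁²/2} = 0.302606
Γ = φ(d₁) / (S·σ·√T) = 0.005470

price = 10.670137
Γ = 0.005470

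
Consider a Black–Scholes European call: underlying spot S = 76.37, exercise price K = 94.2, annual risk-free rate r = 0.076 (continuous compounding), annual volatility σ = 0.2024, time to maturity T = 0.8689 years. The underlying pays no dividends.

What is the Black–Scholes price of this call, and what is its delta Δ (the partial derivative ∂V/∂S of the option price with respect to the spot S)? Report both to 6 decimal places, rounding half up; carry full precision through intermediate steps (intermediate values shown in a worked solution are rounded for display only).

price = 1.983353
Δ = 0.252123

σ√T = 0.2024·√0.8689 = 0.188667
d₁ = (ln(S/K) + (r+σ²/2)T) / (σ√T) = (ln(76.37/94.2) + (0.076+0.2024²/2)·0.8689) / 0.188667 = (-0.209830 + 0.083834) / 0.188667 = -0.667824
d₂ = d₁ − σ√T = -0.667824 − 0.188667 = -0.856491
e^{−rT} = e^{−0.076·0.8689} = 0.936097
N(d₁) = 0.252123,  N(d₂) = 0.195863
Call price V = S·N(d₁) − K·e^{−rT}·N(d₂) = 19.254623 − 17.271270 = 1.983353
Δ = N(d₁) = 0.252123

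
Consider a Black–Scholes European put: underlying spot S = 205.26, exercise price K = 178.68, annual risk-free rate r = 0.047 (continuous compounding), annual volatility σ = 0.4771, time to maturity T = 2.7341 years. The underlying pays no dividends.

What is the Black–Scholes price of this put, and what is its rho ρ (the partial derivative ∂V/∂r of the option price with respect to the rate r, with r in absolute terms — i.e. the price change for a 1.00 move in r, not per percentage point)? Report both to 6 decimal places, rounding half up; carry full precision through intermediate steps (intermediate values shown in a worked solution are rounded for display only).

price = 34.493370
ρ = -224.361218

σ√T = 0.4771·√2.7341 = 0.788890
d₁ = (ln(S/K) + (r+σ²/2)T) / (σ√T) = (ln(205.26/178.68) + (0.047+0.4771²/2)·2.7341) / 0.788890 = (0.138681 + 0.439677) / 0.788890 = 0.733128
d₂ = d₁ − σ√T = 0.733128 − 0.788890 = -0.055762
e^{−rT} = e^{−0.047·2.7341} = 0.879411
N(−d₁) = 0.231740,  N(−d₂) = 0.522234
Put price V = K·e^{−rT}·N(−d₂) − S·N(−d₁) = 82.060356 − 47.566985 = 34.493370
ρ = −K·T·e^{−rT}·N(−d₂) = -224.361218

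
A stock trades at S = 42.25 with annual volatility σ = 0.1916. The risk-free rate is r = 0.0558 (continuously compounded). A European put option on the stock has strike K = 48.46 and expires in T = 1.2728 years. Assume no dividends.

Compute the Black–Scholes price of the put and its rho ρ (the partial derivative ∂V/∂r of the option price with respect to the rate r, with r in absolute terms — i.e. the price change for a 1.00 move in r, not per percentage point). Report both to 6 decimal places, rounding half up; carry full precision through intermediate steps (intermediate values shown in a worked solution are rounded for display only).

price = 5.378226
ρ = -37.948610

σ√T = 0.1916·√1.2728 = 0.216160
d₁ = (ln(S/K) + (r+σ²/2)T) / (σ√T) = (ln(42.25/48.46) + (0.0558+0.1916²/2)·1.2728) / 0.216160 = (-0.137134 + 0.094385) / 0.216160 = -0.197768
d₂ = d₁ − σ√T = -0.197768 − 0.216160 = -0.413928
e^{−rT} = e^{−0.0558·1.2728} = 0.931441
N(−d₁) = 0.578387,  N(−d₂) = 0.660537
Put price V = K·e^{−rT}·N(−d₂) − S·N(−d₁) = 29.815061 − 24.436836 = 5.378226
ρ = −K·T·e^{−rT}·N(−d₂) = -37.948610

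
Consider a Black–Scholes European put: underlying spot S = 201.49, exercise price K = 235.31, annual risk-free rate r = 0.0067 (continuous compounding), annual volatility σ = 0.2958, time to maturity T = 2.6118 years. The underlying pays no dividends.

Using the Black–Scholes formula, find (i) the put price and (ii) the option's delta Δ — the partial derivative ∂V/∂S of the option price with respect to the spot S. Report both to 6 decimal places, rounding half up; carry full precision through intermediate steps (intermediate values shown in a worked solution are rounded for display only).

σ√T = 0.2958·√2.6118 = 0.478044
d₁ = (ln(S/K) + (r+σ²/2)T) / (σ√T) = (ln(201.49/235.31) + (0.0067+0.2958²/2)·2.6118) / 0.478044 = (-0.155164 + 0.131762) / 0.478044 = -0.048953
d₂ = d₁ − σ√T = -0.048953 − 0.478044 = -0.526998
e^{−rT} = e^{−0.0067·2.6118} = 0.982653
N(−d₁) = 0.519522,  N(−d₂) = 0.700902
Put price V = K·e^{−rT}·N(−d₂) − S·N(−d₁) = 162.068328 − 104.678431 = 57.389897
Δ = −N(−d₁) = -0.519522

price = 57.389897
Δ = -0.519522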